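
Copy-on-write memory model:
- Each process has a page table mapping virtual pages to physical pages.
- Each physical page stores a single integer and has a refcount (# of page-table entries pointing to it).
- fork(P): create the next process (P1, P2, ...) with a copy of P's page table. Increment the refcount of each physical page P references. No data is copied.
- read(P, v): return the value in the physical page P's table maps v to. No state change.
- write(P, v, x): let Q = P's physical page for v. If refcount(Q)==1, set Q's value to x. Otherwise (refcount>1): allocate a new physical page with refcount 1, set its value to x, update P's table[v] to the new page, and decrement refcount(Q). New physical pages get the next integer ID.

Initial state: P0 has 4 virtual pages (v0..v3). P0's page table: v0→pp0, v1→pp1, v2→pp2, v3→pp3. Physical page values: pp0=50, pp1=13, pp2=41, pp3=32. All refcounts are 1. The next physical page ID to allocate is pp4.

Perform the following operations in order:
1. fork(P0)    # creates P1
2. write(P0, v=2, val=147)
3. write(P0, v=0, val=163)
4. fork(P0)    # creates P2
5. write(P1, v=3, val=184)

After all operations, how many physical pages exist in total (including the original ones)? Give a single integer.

Answer: 7

Derivation:
Op 1: fork(P0) -> P1. 4 ppages; refcounts: pp0:2 pp1:2 pp2:2 pp3:2
Op 2: write(P0, v2, 147). refcount(pp2)=2>1 -> COPY to pp4. 5 ppages; refcounts: pp0:2 pp1:2 pp2:1 pp3:2 pp4:1
Op 3: write(P0, v0, 163). refcount(pp0)=2>1 -> COPY to pp5. 6 ppages; refcounts: pp0:1 pp1:2 pp2:1 pp3:2 pp4:1 pp5:1
Op 4: fork(P0) -> P2. 6 ppages; refcounts: pp0:1 pp1:3 pp2:1 pp3:3 pp4:2 pp5:2
Op 5: write(P1, v3, 184). refcount(pp3)=3>1 -> COPY to pp6. 7 ppages; refcounts: pp0:1 pp1:3 pp2:1 pp3:2 pp4:2 pp5:2 pp6:1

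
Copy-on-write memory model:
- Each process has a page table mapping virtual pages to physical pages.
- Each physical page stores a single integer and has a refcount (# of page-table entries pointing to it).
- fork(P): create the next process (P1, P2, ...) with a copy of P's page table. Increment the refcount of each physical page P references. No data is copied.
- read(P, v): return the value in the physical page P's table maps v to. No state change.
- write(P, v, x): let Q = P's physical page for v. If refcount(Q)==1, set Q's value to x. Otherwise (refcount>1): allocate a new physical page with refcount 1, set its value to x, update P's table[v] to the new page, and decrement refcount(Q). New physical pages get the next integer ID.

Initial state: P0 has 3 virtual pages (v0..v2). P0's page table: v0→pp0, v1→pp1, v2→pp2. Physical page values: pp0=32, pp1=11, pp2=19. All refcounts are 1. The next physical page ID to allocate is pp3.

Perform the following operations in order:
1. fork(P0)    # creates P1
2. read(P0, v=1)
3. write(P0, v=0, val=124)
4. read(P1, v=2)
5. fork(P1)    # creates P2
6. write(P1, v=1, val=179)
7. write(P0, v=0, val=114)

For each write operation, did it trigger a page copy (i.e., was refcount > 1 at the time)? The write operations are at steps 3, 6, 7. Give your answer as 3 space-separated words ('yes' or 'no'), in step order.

Op 1: fork(P0) -> P1. 3 ppages; refcounts: pp0:2 pp1:2 pp2:2
Op 2: read(P0, v1) -> 11. No state change.
Op 3: write(P0, v0, 124). refcount(pp0)=2>1 -> COPY to pp3. 4 ppages; refcounts: pp0:1 pp1:2 pp2:2 pp3:1
Op 4: read(P1, v2) -> 19. No state change.
Op 5: fork(P1) -> P2. 4 ppages; refcounts: pp0:2 pp1:3 pp2:3 pp3:1
Op 6: write(P1, v1, 179). refcount(pp1)=3>1 -> COPY to pp4. 5 ppages; refcounts: pp0:2 pp1:2 pp2:3 pp3:1 pp4:1
Op 7: write(P0, v0, 114). refcount(pp3)=1 -> write in place. 5 ppages; refcounts: pp0:2 pp1:2 pp2:3 pp3:1 pp4:1

yes yes no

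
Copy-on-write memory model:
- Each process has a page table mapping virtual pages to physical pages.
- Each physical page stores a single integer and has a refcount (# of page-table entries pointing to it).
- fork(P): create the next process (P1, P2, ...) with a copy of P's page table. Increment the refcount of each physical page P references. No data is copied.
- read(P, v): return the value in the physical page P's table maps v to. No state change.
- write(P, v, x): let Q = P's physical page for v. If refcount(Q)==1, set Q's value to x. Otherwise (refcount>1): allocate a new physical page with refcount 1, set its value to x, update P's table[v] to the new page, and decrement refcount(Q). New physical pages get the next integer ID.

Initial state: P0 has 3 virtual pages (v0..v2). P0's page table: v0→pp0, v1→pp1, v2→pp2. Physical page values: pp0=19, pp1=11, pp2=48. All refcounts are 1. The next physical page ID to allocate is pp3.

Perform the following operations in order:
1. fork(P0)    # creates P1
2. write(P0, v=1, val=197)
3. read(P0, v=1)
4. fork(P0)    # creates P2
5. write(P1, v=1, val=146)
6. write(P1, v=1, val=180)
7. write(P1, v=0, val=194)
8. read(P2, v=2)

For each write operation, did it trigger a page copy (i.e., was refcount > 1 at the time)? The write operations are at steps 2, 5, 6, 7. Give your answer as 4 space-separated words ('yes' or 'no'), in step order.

Op 1: fork(P0) -> P1. 3 ppages; refcounts: pp0:2 pp1:2 pp2:2
Op 2: write(P0, v1, 197). refcount(pp1)=2>1 -> COPY to pp3. 4 ppages; refcounts: pp0:2 pp1:1 pp2:2 pp3:1
Op 3: read(P0, v1) -> 197. No state change.
Op 4: fork(P0) -> P2. 4 ppages; refcounts: pp0:3 pp1:1 pp2:3 pp3:2
Op 5: write(P1, v1, 146). refcount(pp1)=1 -> write in place. 4 ppages; refcounts: pp0:3 pp1:1 pp2:3 pp3:2
Op 6: write(P1, v1, 180). refcount(pp1)=1 -> write in place. 4 ppages; refcounts: pp0:3 pp1:1 pp2:3 pp3:2
Op 7: write(P1, v0, 194). refcount(pp0)=3>1 -> COPY to pp4. 5 ppages; refcounts: pp0:2 pp1:1 pp2:3 pp3:2 pp4:1
Op 8: read(P2, v2) -> 48. No state change.

yes no no yes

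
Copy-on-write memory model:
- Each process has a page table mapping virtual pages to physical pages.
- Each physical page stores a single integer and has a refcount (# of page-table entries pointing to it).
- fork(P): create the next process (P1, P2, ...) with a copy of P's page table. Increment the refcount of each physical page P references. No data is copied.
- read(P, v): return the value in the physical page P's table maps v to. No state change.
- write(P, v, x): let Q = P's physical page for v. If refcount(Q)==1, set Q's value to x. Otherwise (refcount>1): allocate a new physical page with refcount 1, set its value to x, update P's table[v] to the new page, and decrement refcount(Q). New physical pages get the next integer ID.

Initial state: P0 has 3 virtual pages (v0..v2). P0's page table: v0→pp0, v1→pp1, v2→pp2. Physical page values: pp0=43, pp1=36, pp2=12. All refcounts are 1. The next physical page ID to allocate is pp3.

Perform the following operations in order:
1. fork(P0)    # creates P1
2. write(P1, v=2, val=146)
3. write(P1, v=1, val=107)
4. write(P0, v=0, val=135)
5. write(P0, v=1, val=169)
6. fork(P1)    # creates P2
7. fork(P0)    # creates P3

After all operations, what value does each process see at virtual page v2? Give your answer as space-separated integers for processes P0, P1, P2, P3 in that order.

Op 1: fork(P0) -> P1. 3 ppages; refcounts: pp0:2 pp1:2 pp2:2
Op 2: write(P1, v2, 146). refcount(pp2)=2>1 -> COPY to pp3. 4 ppages; refcounts: pp0:2 pp1:2 pp2:1 pp3:1
Op 3: write(P1, v1, 107). refcount(pp1)=2>1 -> COPY to pp4. 5 ppages; refcounts: pp0:2 pp1:1 pp2:1 pp3:1 pp4:1
Op 4: write(P0, v0, 135). refcount(pp0)=2>1 -> COPY to pp5. 6 ppages; refcounts: pp0:1 pp1:1 pp2:1 pp3:1 pp4:1 pp5:1
Op 5: write(P0, v1, 169). refcount(pp1)=1 -> write in place. 6 ppages; refcounts: pp0:1 pp1:1 pp2:1 pp3:1 pp4:1 pp5:1
Op 6: fork(P1) -> P2. 6 ppages; refcounts: pp0:2 pp1:1 pp2:1 pp3:2 pp4:2 pp5:1
Op 7: fork(P0) -> P3. 6 ppages; refcounts: pp0:2 pp1:2 pp2:2 pp3:2 pp4:2 pp5:2
P0: v2 -> pp2 = 12
P1: v2 -> pp3 = 146
P2: v2 -> pp3 = 146
P3: v2 -> pp2 = 12

Answer: 12 146 146 12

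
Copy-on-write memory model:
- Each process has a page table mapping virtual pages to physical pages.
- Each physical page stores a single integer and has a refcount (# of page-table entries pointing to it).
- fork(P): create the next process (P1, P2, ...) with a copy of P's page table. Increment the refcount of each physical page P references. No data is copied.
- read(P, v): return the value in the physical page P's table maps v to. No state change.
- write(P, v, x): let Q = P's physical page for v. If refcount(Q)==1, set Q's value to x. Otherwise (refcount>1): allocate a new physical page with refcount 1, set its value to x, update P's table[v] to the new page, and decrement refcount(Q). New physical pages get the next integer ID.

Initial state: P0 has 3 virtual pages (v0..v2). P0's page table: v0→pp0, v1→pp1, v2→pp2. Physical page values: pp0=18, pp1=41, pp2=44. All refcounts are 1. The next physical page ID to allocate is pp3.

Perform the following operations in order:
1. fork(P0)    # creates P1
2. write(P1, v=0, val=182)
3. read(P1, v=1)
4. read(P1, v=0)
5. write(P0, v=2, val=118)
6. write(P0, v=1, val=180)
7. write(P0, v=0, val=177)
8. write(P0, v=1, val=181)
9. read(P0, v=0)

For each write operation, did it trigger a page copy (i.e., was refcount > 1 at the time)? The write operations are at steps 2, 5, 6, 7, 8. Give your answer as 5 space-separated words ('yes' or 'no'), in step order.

Op 1: fork(P0) -> P1. 3 ppages; refcounts: pp0:2 pp1:2 pp2:2
Op 2: write(P1, v0, 182). refcount(pp0)=2>1 -> COPY to pp3. 4 ppages; refcounts: pp0:1 pp1:2 pp2:2 pp3:1
Op 3: read(P1, v1) -> 41. No state change.
Op 4: read(P1, v0) -> 182. No state change.
Op 5: write(P0, v2, 118). refcount(pp2)=2>1 -> COPY to pp4. 5 ppages; refcounts: pp0:1 pp1:2 pp2:1 pp3:1 pp4:1
Op 6: write(P0, v1, 180). refcount(pp1)=2>1 -> COPY to pp5. 6 ppages; refcounts: pp0:1 pp1:1 pp2:1 pp3:1 pp4:1 pp5:1
Op 7: write(P0, v0, 177). refcount(pp0)=1 -> write in place. 6 ppages; refcounts: pp0:1 pp1:1 pp2:1 pp3:1 pp4:1 pp5:1
Op 8: write(P0, v1, 181). refcount(pp5)=1 -> write in place. 6 ppages; refcounts: pp0:1 pp1:1 pp2:1 pp3:1 pp4:1 pp5:1
Op 9: read(P0, v0) -> 177. No state change.

yes yes yes no no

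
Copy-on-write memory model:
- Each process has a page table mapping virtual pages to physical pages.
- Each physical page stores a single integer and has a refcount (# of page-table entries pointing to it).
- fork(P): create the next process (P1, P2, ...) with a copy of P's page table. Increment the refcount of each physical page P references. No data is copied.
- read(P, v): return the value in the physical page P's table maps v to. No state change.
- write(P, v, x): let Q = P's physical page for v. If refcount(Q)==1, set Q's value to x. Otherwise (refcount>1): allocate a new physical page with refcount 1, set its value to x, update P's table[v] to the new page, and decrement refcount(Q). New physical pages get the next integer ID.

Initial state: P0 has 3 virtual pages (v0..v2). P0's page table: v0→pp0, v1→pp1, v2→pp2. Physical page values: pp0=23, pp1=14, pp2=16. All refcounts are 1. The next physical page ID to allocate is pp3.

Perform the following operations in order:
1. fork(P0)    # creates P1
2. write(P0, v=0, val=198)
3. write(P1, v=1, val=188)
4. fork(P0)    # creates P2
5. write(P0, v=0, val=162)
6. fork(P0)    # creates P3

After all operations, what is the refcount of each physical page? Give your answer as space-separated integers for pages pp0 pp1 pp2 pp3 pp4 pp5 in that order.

Op 1: fork(P0) -> P1. 3 ppages; refcounts: pp0:2 pp1:2 pp2:2
Op 2: write(P0, v0, 198). refcount(pp0)=2>1 -> COPY to pp3. 4 ppages; refcounts: pp0:1 pp1:2 pp2:2 pp3:1
Op 3: write(P1, v1, 188). refcount(pp1)=2>1 -> COPY to pp4. 5 ppages; refcounts: pp0:1 pp1:1 pp2:2 pp3:1 pp4:1
Op 4: fork(P0) -> P2. 5 ppages; refcounts: pp0:1 pp1:2 pp2:3 pp3:2 pp4:1
Op 5: write(P0, v0, 162). refcount(pp3)=2>1 -> COPY to pp5. 6 ppages; refcounts: pp0:1 pp1:2 pp2:3 pp3:1 pp4:1 pp5:1
Op 6: fork(P0) -> P3. 6 ppages; refcounts: pp0:1 pp1:3 pp2:4 pp3:1 pp4:1 pp5:2

Answer: 1 3 4 1 1 2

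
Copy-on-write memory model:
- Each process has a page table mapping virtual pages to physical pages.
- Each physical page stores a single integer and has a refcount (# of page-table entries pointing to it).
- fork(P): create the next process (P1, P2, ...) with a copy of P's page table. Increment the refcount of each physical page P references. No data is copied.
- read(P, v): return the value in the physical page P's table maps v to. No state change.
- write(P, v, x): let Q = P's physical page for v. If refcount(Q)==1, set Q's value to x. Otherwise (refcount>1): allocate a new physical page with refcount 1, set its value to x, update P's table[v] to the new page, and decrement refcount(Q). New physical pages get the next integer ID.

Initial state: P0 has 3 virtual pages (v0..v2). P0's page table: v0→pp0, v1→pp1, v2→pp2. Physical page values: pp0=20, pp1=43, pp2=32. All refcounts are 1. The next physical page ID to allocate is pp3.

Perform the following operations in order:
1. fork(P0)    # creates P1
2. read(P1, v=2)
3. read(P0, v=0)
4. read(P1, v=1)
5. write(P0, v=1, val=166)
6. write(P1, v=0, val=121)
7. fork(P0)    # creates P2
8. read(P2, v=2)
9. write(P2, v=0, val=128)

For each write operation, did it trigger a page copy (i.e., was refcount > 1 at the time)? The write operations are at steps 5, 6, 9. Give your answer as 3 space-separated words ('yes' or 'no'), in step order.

Op 1: fork(P0) -> P1. 3 ppages; refcounts: pp0:2 pp1:2 pp2:2
Op 2: read(P1, v2) -> 32. No state change.
Op 3: read(P0, v0) -> 20. No state change.
Op 4: read(P1, v1) -> 43. No state change.
Op 5: write(P0, v1, 166). refcount(pp1)=2>1 -> COPY to pp3. 4 ppages; refcounts: pp0:2 pp1:1 pp2:2 pp3:1
Op 6: write(P1, v0, 121). refcount(pp0)=2>1 -> COPY to pp4. 5 ppages; refcounts: pp0:1 pp1:1 pp2:2 pp3:1 pp4:1
Op 7: fork(P0) -> P2. 5 ppages; refcounts: pp0:2 pp1:1 pp2:3 pp3:2 pp4:1
Op 8: read(P2, v2) -> 32. No state change.
Op 9: write(P2, v0, 128). refcount(pp0)=2>1 -> COPY to pp5. 6 ppages; refcounts: pp0:1 pp1:1 pp2:3 pp3:2 pp4:1 pp5:1

yes yes yes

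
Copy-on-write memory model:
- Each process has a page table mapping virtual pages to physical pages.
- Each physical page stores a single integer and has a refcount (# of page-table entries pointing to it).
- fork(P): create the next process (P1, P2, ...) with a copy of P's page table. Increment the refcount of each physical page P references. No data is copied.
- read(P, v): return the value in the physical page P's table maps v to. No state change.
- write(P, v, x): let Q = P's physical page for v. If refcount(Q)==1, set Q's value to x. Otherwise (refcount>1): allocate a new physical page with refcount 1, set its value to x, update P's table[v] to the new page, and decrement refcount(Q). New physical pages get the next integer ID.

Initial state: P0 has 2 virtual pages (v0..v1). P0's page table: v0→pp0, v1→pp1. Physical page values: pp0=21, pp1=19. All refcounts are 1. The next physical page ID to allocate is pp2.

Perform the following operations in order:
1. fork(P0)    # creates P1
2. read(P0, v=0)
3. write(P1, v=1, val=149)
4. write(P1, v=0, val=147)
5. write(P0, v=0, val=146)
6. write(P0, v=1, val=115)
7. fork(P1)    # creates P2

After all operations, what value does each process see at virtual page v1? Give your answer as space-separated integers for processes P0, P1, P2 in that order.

Op 1: fork(P0) -> P1. 2 ppages; refcounts: pp0:2 pp1:2
Op 2: read(P0, v0) -> 21. No state change.
Op 3: write(P1, v1, 149). refcount(pp1)=2>1 -> COPY to pp2. 3 ppages; refcounts: pp0:2 pp1:1 pp2:1
Op 4: write(P1, v0, 147). refcount(pp0)=2>1 -> COPY to pp3. 4 ppages; refcounts: pp0:1 pp1:1 pp2:1 pp3:1
Op 5: write(P0, v0, 146). refcount(pp0)=1 -> write in place. 4 ppages; refcounts: pp0:1 pp1:1 pp2:1 pp3:1
Op 6: write(P0, v1, 115). refcount(pp1)=1 -> write in place. 4 ppages; refcounts: pp0:1 pp1:1 pp2:1 pp3:1
Op 7: fork(P1) -> P2. 4 ppages; refcounts: pp0:1 pp1:1 pp2:2 pp3:2
P0: v1 -> pp1 = 115
P1: v1 -> pp2 = 149
P2: v1 -> pp2 = 149

Answer: 115 149 149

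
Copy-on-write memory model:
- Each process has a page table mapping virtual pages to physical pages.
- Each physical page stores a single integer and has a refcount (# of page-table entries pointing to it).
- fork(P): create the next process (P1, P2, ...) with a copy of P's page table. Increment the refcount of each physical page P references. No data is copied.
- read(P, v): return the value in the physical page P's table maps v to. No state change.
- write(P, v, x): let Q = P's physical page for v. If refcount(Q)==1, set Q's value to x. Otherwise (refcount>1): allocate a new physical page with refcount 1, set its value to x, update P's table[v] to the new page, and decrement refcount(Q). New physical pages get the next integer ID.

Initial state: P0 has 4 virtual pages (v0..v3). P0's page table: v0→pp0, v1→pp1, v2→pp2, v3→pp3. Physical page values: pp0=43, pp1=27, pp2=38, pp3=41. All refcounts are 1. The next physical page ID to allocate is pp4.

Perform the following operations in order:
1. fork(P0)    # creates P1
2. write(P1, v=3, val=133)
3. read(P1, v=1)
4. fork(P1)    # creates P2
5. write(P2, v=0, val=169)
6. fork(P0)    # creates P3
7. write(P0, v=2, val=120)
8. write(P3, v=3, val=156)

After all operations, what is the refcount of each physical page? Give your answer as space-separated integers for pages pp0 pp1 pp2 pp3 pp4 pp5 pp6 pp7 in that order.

Op 1: fork(P0) -> P1. 4 ppages; refcounts: pp0:2 pp1:2 pp2:2 pp3:2
Op 2: write(P1, v3, 133). refcount(pp3)=2>1 -> COPY to pp4. 5 ppages; refcounts: pp0:2 pp1:2 pp2:2 pp3:1 pp4:1
Op 3: read(P1, v1) -> 27. No state change.
Op 4: fork(P1) -> P2. 5 ppages; refcounts: pp0:3 pp1:3 pp2:3 pp3:1 pp4:2
Op 5: write(P2, v0, 169). refcount(pp0)=3>1 -> COPY to pp5. 6 ppages; refcounts: pp0:2 pp1:3 pp2:3 pp3:1 pp4:2 pp5:1
Op 6: fork(P0) -> P3. 6 ppages; refcounts: pp0:3 pp1:4 pp2:4 pp3:2 pp4:2 pp5:1
Op 7: write(P0, v2, 120). refcount(pp2)=4>1 -> COPY to pp6. 7 ppages; refcounts: pp0:3 pp1:4 pp2:3 pp3:2 pp4:2 pp5:1 pp6:1
Op 8: write(P3, v3, 156). refcount(pp3)=2>1 -> COPY to pp7. 8 ppages; refcounts: pp0:3 pp1:4 pp2:3 pp3:1 pp4:2 pp5:1 pp6:1 pp7:1

Answer: 3 4 3 1 2 1 1 1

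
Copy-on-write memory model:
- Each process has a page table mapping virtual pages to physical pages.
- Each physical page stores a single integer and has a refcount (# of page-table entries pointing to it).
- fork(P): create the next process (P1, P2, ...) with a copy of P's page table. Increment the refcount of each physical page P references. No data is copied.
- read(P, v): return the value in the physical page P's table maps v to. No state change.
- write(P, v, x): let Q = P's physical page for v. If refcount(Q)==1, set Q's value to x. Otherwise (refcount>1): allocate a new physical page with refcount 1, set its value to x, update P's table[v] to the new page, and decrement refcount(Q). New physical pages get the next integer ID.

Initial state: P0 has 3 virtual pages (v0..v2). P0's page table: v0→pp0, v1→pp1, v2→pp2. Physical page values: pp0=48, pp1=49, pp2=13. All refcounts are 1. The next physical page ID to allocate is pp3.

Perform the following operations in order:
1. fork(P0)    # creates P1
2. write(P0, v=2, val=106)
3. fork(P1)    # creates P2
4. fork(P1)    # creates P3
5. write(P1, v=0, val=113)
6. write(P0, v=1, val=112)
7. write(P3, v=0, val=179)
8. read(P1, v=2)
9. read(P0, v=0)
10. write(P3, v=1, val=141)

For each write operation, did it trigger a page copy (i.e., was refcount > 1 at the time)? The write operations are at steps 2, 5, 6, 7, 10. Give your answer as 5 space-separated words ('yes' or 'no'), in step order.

Op 1: fork(P0) -> P1. 3 ppages; refcounts: pp0:2 pp1:2 pp2:2
Op 2: write(P0, v2, 106). refcount(pp2)=2>1 -> COPY to pp3. 4 ppages; refcounts: pp0:2 pp1:2 pp2:1 pp3:1
Op 3: fork(P1) -> P2. 4 ppages; refcounts: pp0:3 pp1:3 pp2:2 pp3:1
Op 4: fork(P1) -> P3. 4 ppages; refcounts: pp0:4 pp1:4 pp2:3 pp3:1
Op 5: write(P1, v0, 113). refcount(pp0)=4>1 -> COPY to pp4. 5 ppages; refcounts: pp0:3 pp1:4 pp2:3 pp3:1 pp4:1
Op 6: write(P0, v1, 112). refcount(pp1)=4>1 -> COPY to pp5. 6 ppages; refcounts: pp0:3 pp1:3 pp2:3 pp3:1 pp4:1 pp5:1
Op 7: write(P3, v0, 179). refcount(pp0)=3>1 -> COPY to pp6. 7 ppages; refcounts: pp0:2 pp1:3 pp2:3 pp3:1 pp4:1 pp5:1 pp6:1
Op 8: read(P1, v2) -> 13. No state change.
Op 9: read(P0, v0) -> 48. No state change.
Op 10: write(P3, v1, 141). refcount(pp1)=3>1 -> COPY to pp7. 8 ppages; refcounts: pp0:2 pp1:2 pp2:3 pp3:1 pp4:1 pp5:1 pp6:1 pp7:1

yes yes yes yes yes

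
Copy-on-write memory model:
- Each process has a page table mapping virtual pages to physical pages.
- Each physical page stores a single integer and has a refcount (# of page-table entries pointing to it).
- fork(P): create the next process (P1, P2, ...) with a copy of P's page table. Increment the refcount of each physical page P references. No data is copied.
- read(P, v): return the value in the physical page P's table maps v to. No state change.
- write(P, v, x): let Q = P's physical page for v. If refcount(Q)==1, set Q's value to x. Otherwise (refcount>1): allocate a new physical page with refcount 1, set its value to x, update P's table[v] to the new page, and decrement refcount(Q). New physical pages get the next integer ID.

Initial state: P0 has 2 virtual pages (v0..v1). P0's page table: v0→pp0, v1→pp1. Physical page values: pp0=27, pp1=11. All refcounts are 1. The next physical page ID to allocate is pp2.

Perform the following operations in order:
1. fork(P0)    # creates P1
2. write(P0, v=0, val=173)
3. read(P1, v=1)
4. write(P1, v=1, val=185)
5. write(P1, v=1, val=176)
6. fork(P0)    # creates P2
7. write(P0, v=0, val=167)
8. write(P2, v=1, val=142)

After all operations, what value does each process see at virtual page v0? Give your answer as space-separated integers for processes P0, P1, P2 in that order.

Op 1: fork(P0) -> P1. 2 ppages; refcounts: pp0:2 pp1:2
Op 2: write(P0, v0, 173). refcount(pp0)=2>1 -> COPY to pp2. 3 ppages; refcounts: pp0:1 pp1:2 pp2:1
Op 3: read(P1, v1) -> 11. No state change.
Op 4: write(P1, v1, 185). refcount(pp1)=2>1 -> COPY to pp3. 4 ppages; refcounts: pp0:1 pp1:1 pp2:1 pp3:1
Op 5: write(P1, v1, 176). refcount(pp3)=1 -> write in place. 4 ppages; refcounts: pp0:1 pp1:1 pp2:1 pp3:1
Op 6: fork(P0) -> P2. 4 ppages; refcounts: pp0:1 pp1:2 pp2:2 pp3:1
Op 7: write(P0, v0, 167). refcount(pp2)=2>1 -> COPY to pp4. 5 ppages; refcounts: pp0:1 pp1:2 pp2:1 pp3:1 pp4:1
Op 8: write(P2, v1, 142). refcount(pp1)=2>1 -> COPY to pp5. 6 ppages; refcounts: pp0:1 pp1:1 pp2:1 pp3:1 pp4:1 pp5:1
P0: v0 -> pp4 = 167
P1: v0 -> pp0 = 27
P2: v0 -> pp2 = 173

Answer: 167 27 173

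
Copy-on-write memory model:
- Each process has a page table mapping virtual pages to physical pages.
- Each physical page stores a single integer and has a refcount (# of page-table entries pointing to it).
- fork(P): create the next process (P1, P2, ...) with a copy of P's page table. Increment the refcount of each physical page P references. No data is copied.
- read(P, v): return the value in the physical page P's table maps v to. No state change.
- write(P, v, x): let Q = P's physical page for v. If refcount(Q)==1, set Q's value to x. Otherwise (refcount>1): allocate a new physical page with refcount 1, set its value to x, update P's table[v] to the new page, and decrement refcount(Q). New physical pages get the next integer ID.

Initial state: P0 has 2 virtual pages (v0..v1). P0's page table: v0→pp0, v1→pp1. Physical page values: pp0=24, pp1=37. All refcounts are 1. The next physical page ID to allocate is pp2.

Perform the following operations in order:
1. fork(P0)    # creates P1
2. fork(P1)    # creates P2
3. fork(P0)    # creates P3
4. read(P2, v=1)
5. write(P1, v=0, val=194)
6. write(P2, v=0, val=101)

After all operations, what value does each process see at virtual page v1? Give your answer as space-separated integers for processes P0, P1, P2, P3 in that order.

Answer: 37 37 37 37

Derivation:
Op 1: fork(P0) -> P1. 2 ppages; refcounts: pp0:2 pp1:2
Op 2: fork(P1) -> P2. 2 ppages; refcounts: pp0:3 pp1:3
Op 3: fork(P0) -> P3. 2 ppages; refcounts: pp0:4 pp1:4
Op 4: read(P2, v1) -> 37. No state change.
Op 5: write(P1, v0, 194). refcount(pp0)=4>1 -> COPY to pp2. 3 ppages; refcounts: pp0:3 pp1:4 pp2:1
Op 6: write(P2, v0, 101). refcount(pp0)=3>1 -> COPY to pp3. 4 ppages; refcounts: pp0:2 pp1:4 pp2:1 pp3:1
P0: v1 -> pp1 = 37
P1: v1 -> pp1 = 37
P2: v1 -> pp1 = 37
P3: v1 -> pp1 = 37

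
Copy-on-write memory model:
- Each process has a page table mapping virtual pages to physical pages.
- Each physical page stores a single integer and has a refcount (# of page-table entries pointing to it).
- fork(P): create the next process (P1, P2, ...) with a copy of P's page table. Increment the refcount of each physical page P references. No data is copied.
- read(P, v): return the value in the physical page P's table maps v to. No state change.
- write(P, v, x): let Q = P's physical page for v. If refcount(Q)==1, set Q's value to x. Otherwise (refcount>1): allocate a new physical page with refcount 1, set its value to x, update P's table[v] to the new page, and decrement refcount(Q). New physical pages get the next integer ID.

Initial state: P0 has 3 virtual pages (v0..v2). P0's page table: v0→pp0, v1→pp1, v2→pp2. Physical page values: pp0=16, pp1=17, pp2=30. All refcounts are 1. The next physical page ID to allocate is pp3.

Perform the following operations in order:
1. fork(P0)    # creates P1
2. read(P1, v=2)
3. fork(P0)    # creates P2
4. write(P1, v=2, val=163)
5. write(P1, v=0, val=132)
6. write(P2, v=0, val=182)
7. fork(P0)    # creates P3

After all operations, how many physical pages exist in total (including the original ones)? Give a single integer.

Op 1: fork(P0) -> P1. 3 ppages; refcounts: pp0:2 pp1:2 pp2:2
Op 2: read(P1, v2) -> 30. No state change.
Op 3: fork(P0) -> P2. 3 ppages; refcounts: pp0:3 pp1:3 pp2:3
Op 4: write(P1, v2, 163). refcount(pp2)=3>1 -> COPY to pp3. 4 ppages; refcounts: pp0:3 pp1:3 pp2:2 pp3:1
Op 5: write(P1, v0, 132). refcount(pp0)=3>1 -> COPY to pp4. 5 ppages; refcounts: pp0:2 pp1:3 pp2:2 pp3:1 pp4:1
Op 6: write(P2, v0, 182). refcount(pp0)=2>1 -> COPY to pp5. 6 ppages; refcounts: pp0:1 pp1:3 pp2:2 pp3:1 pp4:1 pp5:1
Op 7: fork(P0) -> P3. 6 ppages; refcounts: pp0:2 pp1:4 pp2:3 pp3:1 pp4:1 pp5:1

Answer: 6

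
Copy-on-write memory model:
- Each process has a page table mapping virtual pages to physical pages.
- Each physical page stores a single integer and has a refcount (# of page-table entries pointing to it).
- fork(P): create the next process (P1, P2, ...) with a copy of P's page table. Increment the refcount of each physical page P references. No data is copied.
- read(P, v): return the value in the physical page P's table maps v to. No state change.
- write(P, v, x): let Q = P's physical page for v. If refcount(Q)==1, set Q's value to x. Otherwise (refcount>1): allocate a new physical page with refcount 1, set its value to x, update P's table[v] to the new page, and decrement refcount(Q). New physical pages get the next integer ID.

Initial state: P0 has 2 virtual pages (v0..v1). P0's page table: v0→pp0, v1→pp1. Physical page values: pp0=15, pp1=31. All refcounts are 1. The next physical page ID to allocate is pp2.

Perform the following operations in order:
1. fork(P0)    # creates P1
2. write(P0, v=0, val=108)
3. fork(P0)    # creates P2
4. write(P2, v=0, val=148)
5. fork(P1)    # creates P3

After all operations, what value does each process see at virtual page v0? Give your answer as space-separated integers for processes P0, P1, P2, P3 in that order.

Op 1: fork(P0) -> P1. 2 ppages; refcounts: pp0:2 pp1:2
Op 2: write(P0, v0, 108). refcount(pp0)=2>1 -> COPY to pp2. 3 ppages; refcounts: pp0:1 pp1:2 pp2:1
Op 3: fork(P0) -> P2. 3 ppages; refcounts: pp0:1 pp1:3 pp2:2
Op 4: write(P2, v0, 148). refcount(pp2)=2>1 -> COPY to pp3. 4 ppages; refcounts: pp0:1 pp1:3 pp2:1 pp3:1
Op 5: fork(P1) -> P3. 4 ppages; refcounts: pp0:2 pp1:4 pp2:1 pp3:1
P0: v0 -> pp2 = 108
P1: v0 -> pp0 = 15
P2: v0 -> pp3 = 148
P3: v0 -> pp0 = 15

Answer: 108 15 148 15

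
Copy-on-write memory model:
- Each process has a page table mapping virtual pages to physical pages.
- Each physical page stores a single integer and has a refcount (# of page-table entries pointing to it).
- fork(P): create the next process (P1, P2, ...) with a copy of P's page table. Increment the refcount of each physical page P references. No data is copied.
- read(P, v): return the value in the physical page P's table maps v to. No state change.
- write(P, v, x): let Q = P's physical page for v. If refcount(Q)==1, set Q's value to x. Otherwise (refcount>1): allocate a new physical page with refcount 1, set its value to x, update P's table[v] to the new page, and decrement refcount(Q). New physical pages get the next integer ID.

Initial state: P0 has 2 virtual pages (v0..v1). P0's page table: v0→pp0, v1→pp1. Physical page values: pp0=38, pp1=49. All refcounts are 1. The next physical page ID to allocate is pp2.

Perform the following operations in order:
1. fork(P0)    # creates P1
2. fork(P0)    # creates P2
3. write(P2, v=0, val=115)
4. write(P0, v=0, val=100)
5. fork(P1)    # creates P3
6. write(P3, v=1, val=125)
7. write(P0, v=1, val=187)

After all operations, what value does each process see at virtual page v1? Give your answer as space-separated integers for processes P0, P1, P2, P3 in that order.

Answer: 187 49 49 125

Derivation:
Op 1: fork(P0) -> P1. 2 ppages; refcounts: pp0:2 pp1:2
Op 2: fork(P0) -> P2. 2 ppages; refcounts: pp0:3 pp1:3
Op 3: write(P2, v0, 115). refcount(pp0)=3>1 -> COPY to pp2. 3 ppages; refcounts: pp0:2 pp1:3 pp2:1
Op 4: write(P0, v0, 100). refcount(pp0)=2>1 -> COPY to pp3. 4 ppages; refcounts: pp0:1 pp1:3 pp2:1 pp3:1
Op 5: fork(P1) -> P3. 4 ppages; refcounts: pp0:2 pp1:4 pp2:1 pp3:1
Op 6: write(P3, v1, 125). refcount(pp1)=4>1 -> COPY to pp4. 5 ppages; refcounts: pp0:2 pp1:3 pp2:1 pp3:1 pp4:1
Op 7: write(P0, v1, 187). refcount(pp1)=3>1 -> COPY to pp5. 6 ppages; refcounts: pp0:2 pp1:2 pp2:1 pp3:1 pp4:1 pp5:1
P0: v1 -> pp5 = 187
P1: v1 -> pp1 = 49
P2: v1 -> pp1 = 49
P3: v1 -> pp4 = 125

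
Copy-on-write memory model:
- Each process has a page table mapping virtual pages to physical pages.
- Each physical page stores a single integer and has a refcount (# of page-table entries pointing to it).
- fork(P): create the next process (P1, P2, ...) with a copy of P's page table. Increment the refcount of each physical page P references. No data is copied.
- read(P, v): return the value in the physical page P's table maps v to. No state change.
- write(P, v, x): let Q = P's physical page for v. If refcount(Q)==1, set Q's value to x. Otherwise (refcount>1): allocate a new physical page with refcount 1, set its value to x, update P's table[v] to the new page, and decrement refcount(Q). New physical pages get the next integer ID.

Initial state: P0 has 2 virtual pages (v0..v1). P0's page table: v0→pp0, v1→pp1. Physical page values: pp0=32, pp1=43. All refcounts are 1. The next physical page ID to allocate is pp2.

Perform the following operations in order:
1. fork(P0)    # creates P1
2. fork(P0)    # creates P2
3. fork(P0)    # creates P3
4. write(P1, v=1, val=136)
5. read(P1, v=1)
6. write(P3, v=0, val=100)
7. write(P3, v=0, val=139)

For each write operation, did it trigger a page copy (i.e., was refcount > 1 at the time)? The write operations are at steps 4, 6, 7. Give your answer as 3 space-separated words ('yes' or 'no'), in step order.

Op 1: fork(P0) -> P1. 2 ppages; refcounts: pp0:2 pp1:2
Op 2: fork(P0) -> P2. 2 ppages; refcounts: pp0:3 pp1:3
Op 3: fork(P0) -> P3. 2 ppages; refcounts: pp0:4 pp1:4
Op 4: write(P1, v1, 136). refcount(pp1)=4>1 -> COPY to pp2. 3 ppages; refcounts: pp0:4 pp1:3 pp2:1
Op 5: read(P1, v1) -> 136. No state change.
Op 6: write(P3, v0, 100). refcount(pp0)=4>1 -> COPY to pp3. 4 ppages; refcounts: pp0:3 pp1:3 pp2:1 pp3:1
Op 7: write(P3, v0, 139). refcount(pp3)=1 -> write in place. 4 ppages; refcounts: pp0:3 pp1:3 pp2:1 pp3:1

yes yes no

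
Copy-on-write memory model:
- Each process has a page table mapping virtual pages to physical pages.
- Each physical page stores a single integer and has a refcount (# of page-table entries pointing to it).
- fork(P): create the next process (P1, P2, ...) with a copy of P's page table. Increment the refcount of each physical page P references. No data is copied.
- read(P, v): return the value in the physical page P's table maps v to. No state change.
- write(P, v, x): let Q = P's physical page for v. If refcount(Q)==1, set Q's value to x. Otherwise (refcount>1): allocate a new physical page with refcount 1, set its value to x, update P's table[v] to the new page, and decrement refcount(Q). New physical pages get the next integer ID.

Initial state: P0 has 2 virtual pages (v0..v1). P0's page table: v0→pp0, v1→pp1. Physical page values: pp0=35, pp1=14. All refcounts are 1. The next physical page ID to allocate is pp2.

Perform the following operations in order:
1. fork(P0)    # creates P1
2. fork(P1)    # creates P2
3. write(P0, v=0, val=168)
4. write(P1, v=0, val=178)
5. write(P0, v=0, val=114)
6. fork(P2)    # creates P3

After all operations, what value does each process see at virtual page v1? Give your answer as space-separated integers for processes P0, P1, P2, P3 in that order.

Answer: 14 14 14 14

Derivation:
Op 1: fork(P0) -> P1. 2 ppages; refcounts: pp0:2 pp1:2
Op 2: fork(P1) -> P2. 2 ppages; refcounts: pp0:3 pp1:3
Op 3: write(P0, v0, 168). refcount(pp0)=3>1 -> COPY to pp2. 3 ppages; refcounts: pp0:2 pp1:3 pp2:1
Op 4: write(P1, v0, 178). refcount(pp0)=2>1 -> COPY to pp3. 4 ppages; refcounts: pp0:1 pp1:3 pp2:1 pp3:1
Op 5: write(P0, v0, 114). refcount(pp2)=1 -> write in place. 4 ppages; refcounts: pp0:1 pp1:3 pp2:1 pp3:1
Op 6: fork(P2) -> P3. 4 ppages; refcounts: pp0:2 pp1:4 pp2:1 pp3:1
P0: v1 -> pp1 = 14
P1: v1 -> pp1 = 14
P2: v1 -> pp1 = 14
P3: v1 -> pp1 = 14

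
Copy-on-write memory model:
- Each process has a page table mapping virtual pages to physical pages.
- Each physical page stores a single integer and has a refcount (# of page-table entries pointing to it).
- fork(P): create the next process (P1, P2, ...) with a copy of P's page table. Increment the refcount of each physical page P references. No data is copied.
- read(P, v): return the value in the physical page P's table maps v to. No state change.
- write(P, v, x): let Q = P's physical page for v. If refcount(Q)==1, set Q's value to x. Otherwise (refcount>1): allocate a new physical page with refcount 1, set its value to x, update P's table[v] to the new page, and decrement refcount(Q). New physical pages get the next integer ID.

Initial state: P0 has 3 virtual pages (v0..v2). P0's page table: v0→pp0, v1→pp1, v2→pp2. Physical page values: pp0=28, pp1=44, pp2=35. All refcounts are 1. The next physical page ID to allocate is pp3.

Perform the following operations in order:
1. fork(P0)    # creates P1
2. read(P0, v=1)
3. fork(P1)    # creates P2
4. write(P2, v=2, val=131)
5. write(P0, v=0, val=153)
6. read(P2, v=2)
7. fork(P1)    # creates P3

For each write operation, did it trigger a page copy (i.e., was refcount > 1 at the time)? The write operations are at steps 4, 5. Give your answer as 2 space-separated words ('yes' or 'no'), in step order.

Op 1: fork(P0) -> P1. 3 ppages; refcounts: pp0:2 pp1:2 pp2:2
Op 2: read(P0, v1) -> 44. No state change.
Op 3: fork(P1) -> P2. 3 ppages; refcounts: pp0:3 pp1:3 pp2:3
Op 4: write(P2, v2, 131). refcount(pp2)=3>1 -> COPY to pp3. 4 ppages; refcounts: pp0:3 pp1:3 pp2:2 pp3:1
Op 5: write(P0, v0, 153). refcount(pp0)=3>1 -> COPY to pp4. 5 ppages; refcounts: pp0:2 pp1:3 pp2:2 pp3:1 pp4:1
Op 6: read(P2, v2) -> 131. No state change.
Op 7: fork(P1) -> P3. 5 ppages; refcounts: pp0:3 pp1:4 pp2:3 pp3:1 pp4:1

yes yes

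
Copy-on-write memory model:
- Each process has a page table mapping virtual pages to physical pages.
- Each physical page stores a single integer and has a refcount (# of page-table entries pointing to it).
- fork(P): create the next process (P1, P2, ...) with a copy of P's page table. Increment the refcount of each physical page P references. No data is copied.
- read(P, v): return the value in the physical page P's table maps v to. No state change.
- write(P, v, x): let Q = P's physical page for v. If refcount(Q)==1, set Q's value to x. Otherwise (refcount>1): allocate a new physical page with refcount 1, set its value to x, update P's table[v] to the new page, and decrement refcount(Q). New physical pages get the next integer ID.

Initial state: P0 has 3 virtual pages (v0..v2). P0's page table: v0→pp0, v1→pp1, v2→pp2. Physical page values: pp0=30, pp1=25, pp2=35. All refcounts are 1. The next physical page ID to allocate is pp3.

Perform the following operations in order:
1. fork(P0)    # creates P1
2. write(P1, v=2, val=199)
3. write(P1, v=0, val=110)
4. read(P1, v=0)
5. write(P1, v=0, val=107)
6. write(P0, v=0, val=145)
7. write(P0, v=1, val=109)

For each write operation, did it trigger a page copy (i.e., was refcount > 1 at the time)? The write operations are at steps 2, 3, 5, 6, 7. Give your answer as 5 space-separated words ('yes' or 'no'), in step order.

Op 1: fork(P0) -> P1. 3 ppages; refcounts: pp0:2 pp1:2 pp2:2
Op 2: write(P1, v2, 199). refcount(pp2)=2>1 -> COPY to pp3. 4 ppages; refcounts: pp0:2 pp1:2 pp2:1 pp3:1
Op 3: write(P1, v0, 110). refcount(pp0)=2>1 -> COPY to pp4. 5 ppages; refcounts: pp0:1 pp1:2 pp2:1 pp3:1 pp4:1
Op 4: read(P1, v0) -> 110. No state change.
Op 5: write(P1, v0, 107). refcount(pp4)=1 -> write in place. 5 ppages; refcounts: pp0:1 pp1:2 pp2:1 pp3:1 pp4:1
Op 6: write(P0, v0, 145). refcount(pp0)=1 -> write in place. 5 ppages; refcounts: pp0:1 pp1:2 pp2:1 pp3:1 pp4:1
Op 7: write(P0, v1, 109). refcount(pp1)=2>1 -> COPY to pp5. 6 ppages; refcounts: pp0:1 pp1:1 pp2:1 pp3:1 pp4:1 pp5:1

yes yes no no yes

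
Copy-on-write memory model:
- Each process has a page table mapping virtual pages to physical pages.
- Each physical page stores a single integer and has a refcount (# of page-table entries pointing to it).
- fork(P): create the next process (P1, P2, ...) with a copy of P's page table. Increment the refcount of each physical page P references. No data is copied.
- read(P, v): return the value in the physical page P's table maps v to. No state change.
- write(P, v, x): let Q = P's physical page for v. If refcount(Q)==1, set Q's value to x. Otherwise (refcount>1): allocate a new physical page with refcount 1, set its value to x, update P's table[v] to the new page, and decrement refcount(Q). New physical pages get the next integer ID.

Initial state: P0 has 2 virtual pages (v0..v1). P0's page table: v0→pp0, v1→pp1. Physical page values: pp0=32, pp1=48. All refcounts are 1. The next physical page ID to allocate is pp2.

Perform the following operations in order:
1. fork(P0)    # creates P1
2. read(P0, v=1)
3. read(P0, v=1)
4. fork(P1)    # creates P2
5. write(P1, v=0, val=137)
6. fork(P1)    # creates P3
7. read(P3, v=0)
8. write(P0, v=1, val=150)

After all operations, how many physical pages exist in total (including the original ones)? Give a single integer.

Answer: 4

Derivation:
Op 1: fork(P0) -> P1. 2 ppages; refcounts: pp0:2 pp1:2
Op 2: read(P0, v1) -> 48. No state change.
Op 3: read(P0, v1) -> 48. No state change.
Op 4: fork(P1) -> P2. 2 ppages; refcounts: pp0:3 pp1:3
Op 5: write(P1, v0, 137). refcount(pp0)=3>1 -> COPY to pp2. 3 ppages; refcounts: pp0:2 pp1:3 pp2:1
Op 6: fork(P1) -> P3. 3 ppages; refcounts: pp0:2 pp1:4 pp2:2
Op 7: read(P3, v0) -> 137. No state change.
Op 8: write(P0, v1, 150). refcount(pp1)=4>1 -> COPY to pp3. 4 ppages; refcounts: pp0:2 pp1:3 pp2:2 pp3:1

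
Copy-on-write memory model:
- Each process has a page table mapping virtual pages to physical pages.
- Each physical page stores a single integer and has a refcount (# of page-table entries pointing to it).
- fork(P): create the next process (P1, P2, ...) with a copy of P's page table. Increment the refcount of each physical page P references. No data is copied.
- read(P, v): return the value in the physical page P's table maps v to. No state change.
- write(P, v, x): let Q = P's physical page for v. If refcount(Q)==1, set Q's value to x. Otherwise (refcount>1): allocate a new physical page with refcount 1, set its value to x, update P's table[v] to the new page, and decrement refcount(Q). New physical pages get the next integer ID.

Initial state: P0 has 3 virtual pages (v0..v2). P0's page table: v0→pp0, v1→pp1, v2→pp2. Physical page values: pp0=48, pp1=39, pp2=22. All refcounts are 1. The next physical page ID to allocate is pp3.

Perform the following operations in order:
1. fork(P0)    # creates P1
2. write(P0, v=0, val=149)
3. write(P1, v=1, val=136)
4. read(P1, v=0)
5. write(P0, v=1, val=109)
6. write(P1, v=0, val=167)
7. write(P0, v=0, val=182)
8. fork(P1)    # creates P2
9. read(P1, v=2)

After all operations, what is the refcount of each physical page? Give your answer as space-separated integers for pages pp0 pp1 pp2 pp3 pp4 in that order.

Answer: 2 1 3 1 2

Derivation:
Op 1: fork(P0) -> P1. 3 ppages; refcounts: pp0:2 pp1:2 pp2:2
Op 2: write(P0, v0, 149). refcount(pp0)=2>1 -> COPY to pp3. 4 ppages; refcounts: pp0:1 pp1:2 pp2:2 pp3:1
Op 3: write(P1, v1, 136). refcount(pp1)=2>1 -> COPY to pp4. 5 ppages; refcounts: pp0:1 pp1:1 pp2:2 pp3:1 pp4:1
Op 4: read(P1, v0) -> 48. No state change.
Op 5: write(P0, v1, 109). refcount(pp1)=1 -> write in place. 5 ppages; refcounts: pp0:1 pp1:1 pp2:2 pp3:1 pp4:1
Op 6: write(P1, v0, 167). refcount(pp0)=1 -> write in place. 5 ppages; refcounts: pp0:1 pp1:1 pp2:2 pp3:1 pp4:1
Op 7: write(P0, v0, 182). refcount(pp3)=1 -> write in place. 5 ppages; refcounts: pp0:1 pp1:1 pp2:2 pp3:1 pp4:1
Op 8: fork(P1) -> P2. 5 ppages; refcounts: pp0:2 pp1:1 pp2:3 pp3:1 pp4:2
Op 9: read(P1, v2) -> 22. No state change.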